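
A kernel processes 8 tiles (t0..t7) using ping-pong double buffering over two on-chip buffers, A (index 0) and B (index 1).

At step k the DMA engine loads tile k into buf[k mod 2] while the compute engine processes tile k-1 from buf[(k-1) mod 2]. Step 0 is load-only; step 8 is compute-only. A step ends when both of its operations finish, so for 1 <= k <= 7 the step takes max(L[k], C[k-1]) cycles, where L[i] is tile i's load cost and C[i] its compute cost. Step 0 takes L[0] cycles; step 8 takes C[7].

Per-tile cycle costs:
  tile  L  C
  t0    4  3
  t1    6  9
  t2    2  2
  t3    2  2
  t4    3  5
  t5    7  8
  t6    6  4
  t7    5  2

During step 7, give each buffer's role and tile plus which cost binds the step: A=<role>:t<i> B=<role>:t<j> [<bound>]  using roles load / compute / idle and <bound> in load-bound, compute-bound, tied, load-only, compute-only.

step 0: L[0]=4 → dur=4, Σ=4 | A=load:t0 B=idle [load-only]
step 1: L[1]=6 C[0]=3 → dur=6, Σ=10 | A=compute:t0 B=load:t1 [load-bound]
step 2: L[2]=2 C[1]=9 → dur=9, Σ=19 | A=load:t2 B=compute:t1 [compute-bound]
step 3: L[3]=2 C[2]=2 → dur=2, Σ=21 | A=compute:t2 B=load:t3 [tied]
step 4: L[4]=3 C[3]=2 → dur=3, Σ=24 | A=load:t4 B=compute:t3 [load-bound]
step 5: L[5]=7 C[4]=5 → dur=7, Σ=31 | A=compute:t4 B=load:t5 [load-bound]
step 6: L[6]=6 C[5]=8 → dur=8, Σ=39 | A=load:t6 B=compute:t5 [compute-bound]
step 7: L[7]=5 C[6]=4 → dur=5, Σ=44 | A=compute:t6 B=load:t7 [load-bound]
step 8: C[7]=2 → dur=2, Σ=46 | A=idle B=compute:t7 [compute-only]

step 7: A=compute:t6 B=load:t7 [load-bound]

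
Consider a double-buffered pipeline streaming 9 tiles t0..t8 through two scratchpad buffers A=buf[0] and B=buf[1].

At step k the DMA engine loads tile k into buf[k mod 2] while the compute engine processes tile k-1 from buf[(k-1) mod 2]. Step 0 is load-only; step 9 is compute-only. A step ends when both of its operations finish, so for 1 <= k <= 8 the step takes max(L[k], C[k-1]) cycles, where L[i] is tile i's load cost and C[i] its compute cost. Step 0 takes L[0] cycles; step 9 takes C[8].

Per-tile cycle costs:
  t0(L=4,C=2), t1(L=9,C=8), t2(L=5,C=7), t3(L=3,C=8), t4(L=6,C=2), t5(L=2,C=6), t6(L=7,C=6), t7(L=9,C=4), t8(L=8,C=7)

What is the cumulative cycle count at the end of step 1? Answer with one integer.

end_cycle[1] = 13

  0. 4=4c; end=4; A:t0 B:-
  1. max(9,2)=9c; end=13; A:t0 B:t1
  2. max(5,8)=8c; end=21; A:t2 B:t1
  3. max(3,7)=7c; end=28; A:t2 B:t3
  4. max(6,8)=8c; end=36; A:t4 B:t3
  5. max(2,2)=2c; end=38; A:t4 B:t5
  6. max(7,6)=7c; end=45; A:t6 B:t5
  7. max(9,6)=9c; end=54; A:t6 B:t7
  8. max(8,4)=8c; end=62; A:t8 B:t7
  9. 7=7c; end=69; A:t8 B:t7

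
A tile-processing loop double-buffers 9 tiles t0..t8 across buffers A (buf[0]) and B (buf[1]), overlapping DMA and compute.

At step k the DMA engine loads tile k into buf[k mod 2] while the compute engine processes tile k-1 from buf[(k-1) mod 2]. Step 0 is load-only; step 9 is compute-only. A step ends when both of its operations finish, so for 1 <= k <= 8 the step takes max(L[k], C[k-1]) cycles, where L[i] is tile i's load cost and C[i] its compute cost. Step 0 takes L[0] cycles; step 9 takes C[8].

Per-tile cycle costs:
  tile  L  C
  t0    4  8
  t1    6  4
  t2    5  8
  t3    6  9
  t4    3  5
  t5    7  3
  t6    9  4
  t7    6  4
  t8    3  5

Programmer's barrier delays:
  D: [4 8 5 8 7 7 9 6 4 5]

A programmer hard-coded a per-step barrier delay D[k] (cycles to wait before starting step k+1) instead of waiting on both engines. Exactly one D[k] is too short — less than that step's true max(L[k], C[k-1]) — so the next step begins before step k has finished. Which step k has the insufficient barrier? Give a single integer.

hazard at step 4

[0] required=L[0]=4=4 vs D=4 ok
[1] required=max(L[1]=6,C[0]=8)=8 vs D=8 ok
[2] required=max(L[2]=5,C[1]=4)=5 vs D=5 ok
[3] required=max(L[3]=6,C[2]=8)=8 vs D=8 ok
[4] required=max(L[4]=3,C[3]=9)=9 vs D=7 SHORT
[5] required=max(L[5]=7,C[4]=5)=7 vs D=7 ok
[6] required=max(L[6]=9,C[5]=3)=9 vs D=9 ok
[7] required=max(L[7]=6,C[6]=4)=6 vs D=6 ok
[8] required=max(L[8]=3,C[7]=4)=4 vs D=4 ok
[9] required=C[8]=5=5 vs D=5 ok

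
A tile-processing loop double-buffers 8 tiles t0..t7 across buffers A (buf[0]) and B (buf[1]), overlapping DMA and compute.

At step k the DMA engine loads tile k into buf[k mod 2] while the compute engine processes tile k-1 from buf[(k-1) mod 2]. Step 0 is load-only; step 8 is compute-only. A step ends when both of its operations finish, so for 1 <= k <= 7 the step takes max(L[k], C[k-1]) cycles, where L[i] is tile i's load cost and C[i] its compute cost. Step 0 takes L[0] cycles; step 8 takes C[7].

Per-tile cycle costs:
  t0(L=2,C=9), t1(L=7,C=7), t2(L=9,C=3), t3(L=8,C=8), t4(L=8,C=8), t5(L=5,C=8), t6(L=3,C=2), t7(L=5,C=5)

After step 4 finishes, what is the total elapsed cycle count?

k=0 load=t0/2c comp=- wait=2 total=2
k=1 load=t1/7c comp=t0/9c wait=9 total=11
k=2 load=t2/9c comp=t1/7c wait=9 total=20
k=3 load=t3/8c comp=t2/3c wait=8 total=28
k=4 load=t4/8c comp=t3/8c wait=8 total=36
k=5 load=t5/5c comp=t4/8c wait=8 total=44
k=6 load=t6/3c comp=t5/8c wait=8 total=52
k=7 load=t7/5c comp=t6/2c wait=5 total=57
k=8 load=- comp=t7/5c wait=5 total=62

end_cycle[4] = 36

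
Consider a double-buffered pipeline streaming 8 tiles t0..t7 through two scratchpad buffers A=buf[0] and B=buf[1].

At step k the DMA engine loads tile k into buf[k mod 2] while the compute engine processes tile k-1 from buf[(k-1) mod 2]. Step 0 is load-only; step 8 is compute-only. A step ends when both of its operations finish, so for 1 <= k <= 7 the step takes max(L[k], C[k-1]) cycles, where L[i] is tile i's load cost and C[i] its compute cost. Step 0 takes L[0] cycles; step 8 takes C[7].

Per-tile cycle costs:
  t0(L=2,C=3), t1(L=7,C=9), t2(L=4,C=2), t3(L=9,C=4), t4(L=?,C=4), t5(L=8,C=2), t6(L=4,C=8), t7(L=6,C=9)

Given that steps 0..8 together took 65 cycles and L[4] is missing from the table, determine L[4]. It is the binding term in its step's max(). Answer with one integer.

step 0 | dur = L[0]=2 = 2
step 1 | dur = max(L[1]=7, C[0]=3) = 7
step 2 | dur = max(L[2]=4, C[1]=9) = 9
step 3 | dur = max(L[3]=9, C[2]=2) = 9
step 4 | dur = max(L[4]=?, C[3]=4) = L[4]  (unknown; binding)
step 5 | dur = max(L[5]=8, C[4]=4) = 8
step 6 | dur = max(L[6]=4, C[5]=2) = 4
step 7 | dur = max(L[7]=6, C[6]=8) = 8
step 8 | dur = C[7]=9 = 9
sum of known step durations = 56
dur[4] = total - known = 65 - 56 = 9
L[4] is the binding max in step 4, so L[4] = dur[4] = 9

L[4] = 9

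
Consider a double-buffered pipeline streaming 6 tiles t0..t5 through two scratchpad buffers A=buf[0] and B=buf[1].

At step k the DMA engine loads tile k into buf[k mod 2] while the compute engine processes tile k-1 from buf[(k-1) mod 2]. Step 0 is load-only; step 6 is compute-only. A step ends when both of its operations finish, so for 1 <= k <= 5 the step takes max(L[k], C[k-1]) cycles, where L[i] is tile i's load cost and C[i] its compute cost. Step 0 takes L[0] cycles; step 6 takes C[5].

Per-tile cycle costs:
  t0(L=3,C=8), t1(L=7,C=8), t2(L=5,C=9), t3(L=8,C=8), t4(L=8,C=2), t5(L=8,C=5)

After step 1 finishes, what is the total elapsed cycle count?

end_cycle[1] = 11

  0. 3=3c; end=3; A:t0 B:-
  1. max(7,8)=8c; end=11; A:t0 B:t1
  2. max(5,8)=8c; end=19; A:t2 B:t1
  3. max(8,9)=9c; end=28; A:t2 B:t3
  4. max(8,8)=8c; end=36; A:t4 B:t3
  5. max(8,2)=8c; end=44; A:t4 B:t5
  6. 5=5c; end=49; A:t4 B:t5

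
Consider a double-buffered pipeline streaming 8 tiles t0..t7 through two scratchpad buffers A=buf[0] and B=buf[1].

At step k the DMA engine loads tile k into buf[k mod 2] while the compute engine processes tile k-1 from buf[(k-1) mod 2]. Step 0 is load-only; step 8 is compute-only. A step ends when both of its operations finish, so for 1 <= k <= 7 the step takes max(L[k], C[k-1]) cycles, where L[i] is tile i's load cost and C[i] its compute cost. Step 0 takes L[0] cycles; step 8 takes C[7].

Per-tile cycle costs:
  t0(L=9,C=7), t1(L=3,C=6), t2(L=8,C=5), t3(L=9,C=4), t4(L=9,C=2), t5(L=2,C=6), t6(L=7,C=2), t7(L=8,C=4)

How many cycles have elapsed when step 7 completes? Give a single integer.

[0] DMA t0→A (9c) ∥ CU idle ⇒ 9c, clock 9
[1] DMA t1→B (3c) ∥ CU A:t0 (7c) ⇒ 7c, clock 16
[2] DMA t2→A (8c) ∥ CU B:t1 (6c) ⇒ 8c, clock 24
[3] DMA t3→B (9c) ∥ CU A:t2 (5c) ⇒ 9c, clock 33
[4] DMA t4→A (9c) ∥ CU B:t3 (4c) ⇒ 9c, clock 42
[5] DMA t5→B (2c) ∥ CU A:t4 (2c) ⇒ 2c, clock 44
[6] DMA t6→A (7c) ∥ CU B:t5 (6c) ⇒ 7c, clock 51
[7] DMA t7→B (8c) ∥ CU A:t6 (2c) ⇒ 8c, clock 59
[8] DMA idle ∥ CU B:t7 (4c) ⇒ 4c, clock 63

end_cycle[7] = 59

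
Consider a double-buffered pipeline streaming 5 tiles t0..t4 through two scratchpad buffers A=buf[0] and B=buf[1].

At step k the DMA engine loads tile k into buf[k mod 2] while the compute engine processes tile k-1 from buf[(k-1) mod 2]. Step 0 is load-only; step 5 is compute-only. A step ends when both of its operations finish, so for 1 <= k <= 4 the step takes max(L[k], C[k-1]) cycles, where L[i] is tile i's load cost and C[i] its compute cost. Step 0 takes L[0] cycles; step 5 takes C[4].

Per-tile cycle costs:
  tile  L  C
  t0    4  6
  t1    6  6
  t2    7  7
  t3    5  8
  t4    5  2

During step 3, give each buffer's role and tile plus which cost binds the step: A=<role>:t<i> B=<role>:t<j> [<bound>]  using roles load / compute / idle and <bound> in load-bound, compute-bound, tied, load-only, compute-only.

step 3: A=compute:t2 B=load:t3 [compute-bound]

k=0 load=t0/4c comp=- wait=4 total=4
k=1 load=t1/6c comp=t0/6c wait=6 total=10
k=2 load=t2/7c comp=t1/6c wait=7 total=17
k=3 load=t3/5c comp=t2/7c wait=7 total=24
k=4 load=t4/5c comp=t3/8c wait=8 total=32
k=5 load=- comp=t4/2c wait=2 total=34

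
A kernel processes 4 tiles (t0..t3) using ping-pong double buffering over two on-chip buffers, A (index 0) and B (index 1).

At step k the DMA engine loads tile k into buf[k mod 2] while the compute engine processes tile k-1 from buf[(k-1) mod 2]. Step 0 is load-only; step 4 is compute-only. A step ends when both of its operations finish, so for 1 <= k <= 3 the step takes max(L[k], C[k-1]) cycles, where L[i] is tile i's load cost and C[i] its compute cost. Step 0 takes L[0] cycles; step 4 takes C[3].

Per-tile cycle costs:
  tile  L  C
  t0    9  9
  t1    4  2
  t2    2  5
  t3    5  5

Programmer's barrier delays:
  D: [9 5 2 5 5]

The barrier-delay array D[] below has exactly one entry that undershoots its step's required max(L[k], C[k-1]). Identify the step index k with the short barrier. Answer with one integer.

hazard at step 1

[0] required=L[0]=9=9 vs D=9 ok
[1] required=max(L[1]=4,C[0]=9)=9 vs D=5 SHORT
[2] required=max(L[2]=2,C[1]=2)=2 vs D=2 ok
[3] required=max(L[3]=5,C[2]=5)=5 vs D=5 ok
[4] required=C[3]=5=5 vs D=5 ok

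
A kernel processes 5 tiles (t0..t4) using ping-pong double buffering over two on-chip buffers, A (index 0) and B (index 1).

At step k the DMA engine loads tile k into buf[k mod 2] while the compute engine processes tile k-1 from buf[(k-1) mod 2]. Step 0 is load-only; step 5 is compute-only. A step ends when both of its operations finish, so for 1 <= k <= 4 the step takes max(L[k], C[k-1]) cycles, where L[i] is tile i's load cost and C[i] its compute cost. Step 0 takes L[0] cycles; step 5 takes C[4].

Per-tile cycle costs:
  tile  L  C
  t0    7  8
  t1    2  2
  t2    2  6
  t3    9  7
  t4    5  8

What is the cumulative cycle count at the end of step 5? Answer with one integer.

end_cycle[5] = 41

  0. 7=7c; end=7; A:t0 B:-
  1. max(2,8)=8c; end=15; A:t0 B:t1
  2. max(2,2)=2c; end=17; A:t2 B:t1
  3. max(9,6)=9c; end=26; A:t2 B:t3
  4. max(5,7)=7c; end=33; A:t4 B:t3
  5. 8=8c; end=41; A:t4 B:t3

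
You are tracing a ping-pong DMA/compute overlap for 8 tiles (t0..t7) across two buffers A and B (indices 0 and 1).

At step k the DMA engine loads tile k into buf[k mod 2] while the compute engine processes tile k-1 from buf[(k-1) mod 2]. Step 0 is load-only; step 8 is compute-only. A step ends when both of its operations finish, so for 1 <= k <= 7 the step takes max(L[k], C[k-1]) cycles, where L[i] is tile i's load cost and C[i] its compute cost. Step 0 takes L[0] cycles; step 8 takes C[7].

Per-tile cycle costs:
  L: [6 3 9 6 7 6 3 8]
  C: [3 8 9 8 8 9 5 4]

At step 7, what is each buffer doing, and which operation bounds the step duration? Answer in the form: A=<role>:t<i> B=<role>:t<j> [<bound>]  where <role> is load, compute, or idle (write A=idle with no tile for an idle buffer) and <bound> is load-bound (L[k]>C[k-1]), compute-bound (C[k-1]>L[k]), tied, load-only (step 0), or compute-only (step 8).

step 7: A=compute:t6 B=load:t7 [load-bound]

step 0: L[0]=6 → dur=6, Σ=6 | A=load:t0 B=idle [load-only]
step 1: L[1]=3 C[0]=3 → dur=3, Σ=9 | A=compute:t0 B=load:t1 [tied]
step 2: L[2]=9 C[1]=8 → dur=9, Σ=18 | A=load:t2 B=compute:t1 [load-bound]
step 3: L[3]=6 C[2]=9 → dur=9, Σ=27 | A=compute:t2 B=load:t3 [compute-bound]
step 4: L[4]=7 C[3]=8 → dur=8, Σ=35 | A=load:t4 B=compute:t3 [compute-bound]
step 5: L[5]=6 C[4]=8 → dur=8, Σ=43 | A=compute:t4 B=load:t5 [compute-bound]
step 6: L[6]=3 C[5]=9 → dur=9, Σ=52 | A=load:t6 B=compute:t5 [compute-bound]
step 7: L[7]=8 C[6]=5 → dur=8, Σ=60 | A=compute:t6 B=load:t7 [load-bound]
step 8: C[7]=4 → dur=4, Σ=64 | A=idle B=compute:t7 [compute-only]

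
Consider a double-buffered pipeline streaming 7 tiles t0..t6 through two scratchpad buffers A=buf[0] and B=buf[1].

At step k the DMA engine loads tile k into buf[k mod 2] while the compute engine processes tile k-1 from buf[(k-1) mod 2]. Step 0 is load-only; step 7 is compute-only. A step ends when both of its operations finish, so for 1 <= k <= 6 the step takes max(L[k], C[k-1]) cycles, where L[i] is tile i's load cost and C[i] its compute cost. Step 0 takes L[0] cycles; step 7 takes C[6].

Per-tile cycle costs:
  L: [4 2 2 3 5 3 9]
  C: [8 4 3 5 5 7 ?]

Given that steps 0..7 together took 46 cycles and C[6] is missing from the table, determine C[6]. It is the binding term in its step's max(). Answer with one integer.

step 0 = dur = L[0]=4 = 4
step 1 = dur = max(L[1]=2, C[0]=8) = 8
step 2 = dur = max(L[2]=2, C[1]=4) = 4
step 3 = dur = max(L[3]=3, C[2]=3) = 3
step 4 = dur = max(L[4]=5, C[3]=5) = 5
step 5 = dur = max(L[5]=3, C[4]=5) = 5
step 6 = dur = max(L[6]=9, C[5]=7) = 9
step 7 = dur = C[6]=? = C[6]  (unknown; binding)
sum of known step durations = 38
dur[7] = total - known = 46 - 38 = 8
C[6] is the binding max in step 7, so C[6] = dur[7] = 8

C[6] = 8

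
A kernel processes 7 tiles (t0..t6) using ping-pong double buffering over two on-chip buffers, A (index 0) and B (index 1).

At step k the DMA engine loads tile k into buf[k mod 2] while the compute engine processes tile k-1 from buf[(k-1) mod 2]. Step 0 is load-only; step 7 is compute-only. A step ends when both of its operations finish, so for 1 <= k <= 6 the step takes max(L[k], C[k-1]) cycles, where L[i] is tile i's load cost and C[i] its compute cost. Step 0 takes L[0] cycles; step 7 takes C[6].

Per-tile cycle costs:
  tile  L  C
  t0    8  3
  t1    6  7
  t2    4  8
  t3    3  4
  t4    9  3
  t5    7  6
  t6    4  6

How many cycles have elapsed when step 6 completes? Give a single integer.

end_cycle[6] = 51

  0. 8=8c; end=8; A:t0 B:-
  1. max(6,3)=6c; end=14; A:t0 B:t1
  2. max(4,7)=7c; end=21; A:t2 B:t1
  3. max(3,8)=8c; end=29; A:t2 B:t3
  4. max(9,4)=9c; end=38; A:t4 B:t3
  5. max(7,3)=7c; end=45; A:t4 B:t5
  6. max(4,6)=6c; end=51; A:t6 B:t5
  7. 6=6c; end=57; A:t6 B:t5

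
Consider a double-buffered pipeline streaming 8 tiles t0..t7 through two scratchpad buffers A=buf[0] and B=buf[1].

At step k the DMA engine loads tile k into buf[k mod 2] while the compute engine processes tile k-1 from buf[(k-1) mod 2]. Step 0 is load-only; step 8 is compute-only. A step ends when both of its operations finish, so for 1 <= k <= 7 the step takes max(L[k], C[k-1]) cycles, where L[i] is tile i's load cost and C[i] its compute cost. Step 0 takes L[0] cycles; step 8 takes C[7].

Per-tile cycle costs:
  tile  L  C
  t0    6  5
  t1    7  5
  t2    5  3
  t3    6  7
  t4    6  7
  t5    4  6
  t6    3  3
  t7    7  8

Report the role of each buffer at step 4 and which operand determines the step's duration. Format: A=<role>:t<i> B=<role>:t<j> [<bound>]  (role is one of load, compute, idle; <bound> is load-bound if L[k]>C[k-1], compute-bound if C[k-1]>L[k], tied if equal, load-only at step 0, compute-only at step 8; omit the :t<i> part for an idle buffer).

k=0 load=t0/6c comp=- wait=6 total=6
k=1 load=t1/7c comp=t0/5c wait=7 total=13
k=2 load=t2/5c comp=t1/5c wait=5 total=18
k=3 load=t3/6c comp=t2/3c wait=6 total=24
k=4 load=t4/6c comp=t3/7c wait=7 total=31
k=5 load=t5/4c comp=t4/7c wait=7 total=38
k=6 load=t6/3c comp=t5/6c wait=6 total=44
k=7 load=t7/7c comp=t6/3c wait=7 total=51
k=8 load=- comp=t7/8c wait=8 total=59

step 4: A=load:t4 B=compute:t3 [compute-bound]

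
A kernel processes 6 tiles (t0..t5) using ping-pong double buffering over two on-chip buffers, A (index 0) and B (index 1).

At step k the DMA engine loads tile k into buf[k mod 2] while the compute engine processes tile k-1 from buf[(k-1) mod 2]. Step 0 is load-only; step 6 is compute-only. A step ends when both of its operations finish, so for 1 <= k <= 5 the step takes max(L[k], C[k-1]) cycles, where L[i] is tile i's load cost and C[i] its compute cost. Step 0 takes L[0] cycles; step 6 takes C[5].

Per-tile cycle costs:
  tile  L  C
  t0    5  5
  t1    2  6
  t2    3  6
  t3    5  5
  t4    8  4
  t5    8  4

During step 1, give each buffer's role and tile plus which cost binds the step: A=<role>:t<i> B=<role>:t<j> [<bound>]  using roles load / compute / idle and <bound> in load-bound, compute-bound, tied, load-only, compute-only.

step 1: A=compute:t0 B=load:t1 [compute-bound]

step 0: L[0]=5 → dur=5, Σ=5 | A=load:t0 B=idle [load-only]
step 1: L[1]=2 C[0]=5 → dur=5, Σ=10 | A=compute:t0 B=load:t1 [compute-bound]
step 2: L[2]=3 C[1]=6 → dur=6, Σ=16 | A=load:t2 B=compute:t1 [compute-bound]
step 3: L[3]=5 C[2]=6 → dur=6, Σ=22 | A=compute:t2 B=load:t3 [compute-bound]
step 4: L[4]=8 C[3]=5 → dur=8, Σ=30 | A=load:t4 B=compute:t3 [load-bound]
step 5: L[5]=8 C[4]=4 → dur=8, Σ=38 | A=compute:t4 B=load:t5 [load-bound]
step 6: C[5]=4 → dur=4, Σ=42 | A=idle B=compute:t5 [compute-only]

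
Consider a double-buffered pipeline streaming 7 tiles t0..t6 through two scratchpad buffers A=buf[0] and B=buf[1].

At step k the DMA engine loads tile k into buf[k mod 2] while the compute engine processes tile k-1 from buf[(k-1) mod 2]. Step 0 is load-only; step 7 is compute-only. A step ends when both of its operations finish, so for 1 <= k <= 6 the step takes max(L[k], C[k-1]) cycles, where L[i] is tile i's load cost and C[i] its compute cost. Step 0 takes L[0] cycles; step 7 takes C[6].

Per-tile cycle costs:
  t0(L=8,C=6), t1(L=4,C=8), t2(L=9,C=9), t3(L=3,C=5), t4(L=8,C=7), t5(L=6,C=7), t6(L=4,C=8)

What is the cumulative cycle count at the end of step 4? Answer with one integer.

step 0: L[0]=8 → dur=8, Σ=8 | A=load:t0 B=idle [load-only]
step 1: L[1]=4 C[0]=6 → dur=6, Σ=14 | A=compute:t0 B=load:t1 [compute-bound]
step 2: L[2]=9 C[1]=8 → dur=9, Σ=23 | A=load:t2 B=compute:t1 [load-bound]
step 3: L[3]=3 C[2]=9 → dur=9, Σ=32 | A=compute:t2 B=load:t3 [compute-bound]
step 4: L[4]=8 C[3]=5 → dur=8, Σ=40 | A=load:t4 B=compute:t3 [load-bound]
step 5: L[5]=6 C[4]=7 → dur=7, Σ=47 | A=compute:t4 B=load:t5 [compute-bound]
step 6: L[6]=4 C[5]=7 → dur=7, Σ=54 | A=load:t6 B=compute:t5 [compute-bound]
step 7: C[6]=8 → dur=8, Σ=62 | A=compute:t6 B=idle [compute-only]

end_cycle[4] = 40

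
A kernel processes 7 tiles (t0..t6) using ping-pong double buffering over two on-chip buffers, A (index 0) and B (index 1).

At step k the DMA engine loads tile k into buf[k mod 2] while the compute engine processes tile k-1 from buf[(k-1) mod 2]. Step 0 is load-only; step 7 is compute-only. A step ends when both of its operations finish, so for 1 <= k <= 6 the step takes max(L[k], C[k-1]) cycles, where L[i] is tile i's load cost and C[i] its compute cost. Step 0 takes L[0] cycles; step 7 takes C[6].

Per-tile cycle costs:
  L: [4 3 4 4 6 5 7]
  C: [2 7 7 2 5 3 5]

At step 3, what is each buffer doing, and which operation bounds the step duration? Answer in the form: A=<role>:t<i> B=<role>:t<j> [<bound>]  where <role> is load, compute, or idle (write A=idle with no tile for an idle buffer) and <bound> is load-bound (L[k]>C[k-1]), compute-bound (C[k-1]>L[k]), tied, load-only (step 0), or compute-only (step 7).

step 0: L[0]=4 → dur=4, Σ=4 | A=load:t0 B=idle [load-only]
step 1: L[1]=3 C[0]=2 → dur=3, Σ=7 | A=compute:t0 B=load:t1 [load-bound]
step 2: L[2]=4 C[1]=7 → dur=7, Σ=14 | A=load:t2 B=compute:t1 [compute-bound]
step 3: L[3]=4 C[2]=7 → dur=7, Σ=21 | A=compute:t2 B=load:t3 [compute-bound]
step 4: L[4]=6 C[3]=2 → dur=6, Σ=27 | A=load:t4 B=compute:t3 [load-bound]
step 5: L[5]=5 C[4]=5 → dur=5, Σ=32 | A=compute:t4 B=load:t5 [tied]
step 6: L[6]=7 C[5]=3 → dur=7, Σ=39 | A=load:t6 B=compute:t5 [load-bound]
step 7: C[6]=5 → dur=5, Σ=44 | A=compute:t6 B=idle [compute-only]

step 3: A=compute:t2 B=load:t3 [compute-bound]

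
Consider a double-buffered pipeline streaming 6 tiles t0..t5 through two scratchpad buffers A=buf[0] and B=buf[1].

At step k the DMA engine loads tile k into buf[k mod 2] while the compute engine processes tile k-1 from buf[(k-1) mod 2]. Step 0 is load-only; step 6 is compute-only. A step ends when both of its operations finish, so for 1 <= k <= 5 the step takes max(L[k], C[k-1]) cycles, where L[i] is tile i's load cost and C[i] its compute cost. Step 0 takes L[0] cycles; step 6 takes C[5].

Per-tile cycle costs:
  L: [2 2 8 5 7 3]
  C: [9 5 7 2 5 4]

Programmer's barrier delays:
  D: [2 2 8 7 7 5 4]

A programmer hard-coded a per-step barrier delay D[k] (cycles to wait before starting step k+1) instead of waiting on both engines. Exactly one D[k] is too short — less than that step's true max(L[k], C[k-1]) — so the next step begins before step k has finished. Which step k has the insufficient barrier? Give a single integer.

hazard at step 1

[0] required=L[0]=2=2 vs D=2 ok
[1] required=max(L[1]=2,C[0]=9)=9 vs D=2 SHORT
[2] required=max(L[2]=8,C[1]=5)=8 vs D=8 ok
[3] required=max(L[3]=5,C[2]=7)=7 vs D=7 ok
[4] required=max(L[4]=7,C[3]=2)=7 vs D=7 ok
[5] required=max(L[5]=3,C[4]=5)=5 vs D=5 ok
[6] required=C[5]=4=4 vs D=4 ok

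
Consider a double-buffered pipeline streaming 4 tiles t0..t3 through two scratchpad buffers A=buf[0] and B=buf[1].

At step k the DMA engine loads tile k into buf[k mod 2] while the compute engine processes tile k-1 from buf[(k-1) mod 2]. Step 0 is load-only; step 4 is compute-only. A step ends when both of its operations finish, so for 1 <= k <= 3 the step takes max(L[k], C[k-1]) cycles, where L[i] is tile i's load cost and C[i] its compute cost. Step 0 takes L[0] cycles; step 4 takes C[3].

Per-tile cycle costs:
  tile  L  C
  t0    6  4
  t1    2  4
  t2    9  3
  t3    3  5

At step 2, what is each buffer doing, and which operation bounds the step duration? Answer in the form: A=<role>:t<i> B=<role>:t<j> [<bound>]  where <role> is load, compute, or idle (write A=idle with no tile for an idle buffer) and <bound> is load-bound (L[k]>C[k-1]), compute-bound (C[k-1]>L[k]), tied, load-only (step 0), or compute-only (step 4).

step 2: A=load:t2 B=compute:t1 [load-bound]

step 0: L[0]=6 → dur=6, Σ=6 | A=load:t0 B=idle [load-only]
step 1: L[1]=2 C[0]=4 → dur=4, Σ=10 | A=compute:t0 B=load:t1 [compute-bound]
step 2: L[2]=9 C[1]=4 → dur=9, Σ=19 | A=load:t2 B=compute:t1 [load-bound]
step 3: L[3]=3 C[2]=3 → dur=3, Σ=22 | A=compute:t2 B=load:t3 [tied]
step 4: C[3]=5 → dur=5, Σ=27 | A=idle B=compute:t3 [compute-only]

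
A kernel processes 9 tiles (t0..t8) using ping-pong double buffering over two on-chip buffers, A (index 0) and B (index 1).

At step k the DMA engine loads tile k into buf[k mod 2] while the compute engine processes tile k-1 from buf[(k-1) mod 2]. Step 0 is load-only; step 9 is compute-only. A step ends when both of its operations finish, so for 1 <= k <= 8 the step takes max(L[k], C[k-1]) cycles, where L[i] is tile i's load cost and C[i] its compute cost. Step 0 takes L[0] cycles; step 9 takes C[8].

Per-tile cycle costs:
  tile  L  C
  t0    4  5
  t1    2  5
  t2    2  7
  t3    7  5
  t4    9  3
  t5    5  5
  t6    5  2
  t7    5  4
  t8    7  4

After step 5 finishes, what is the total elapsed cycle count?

  0. 4=4c; end=4; A:t0 B:-
  1. max(2,5)=5c; end=9; A:t0 B:t1
  2. max(2,5)=5c; end=14; A:t2 B:t1
  3. max(7,7)=7c; end=21; A:t2 B:t3
  4. max(9,5)=9c; end=30; A:t4 B:t3
  5. max(5,3)=5c; end=35; A:t4 B:t5
  6. max(5,5)=5c; end=40; A:t6 B:t5
  7. max(5,2)=5c; end=45; A:t6 B:t7
  8. max(7,4)=7c; end=52; A:t8 B:t7
  9. 4=4c; end=56; A:t8 B:t7

end_cycle[5] = 35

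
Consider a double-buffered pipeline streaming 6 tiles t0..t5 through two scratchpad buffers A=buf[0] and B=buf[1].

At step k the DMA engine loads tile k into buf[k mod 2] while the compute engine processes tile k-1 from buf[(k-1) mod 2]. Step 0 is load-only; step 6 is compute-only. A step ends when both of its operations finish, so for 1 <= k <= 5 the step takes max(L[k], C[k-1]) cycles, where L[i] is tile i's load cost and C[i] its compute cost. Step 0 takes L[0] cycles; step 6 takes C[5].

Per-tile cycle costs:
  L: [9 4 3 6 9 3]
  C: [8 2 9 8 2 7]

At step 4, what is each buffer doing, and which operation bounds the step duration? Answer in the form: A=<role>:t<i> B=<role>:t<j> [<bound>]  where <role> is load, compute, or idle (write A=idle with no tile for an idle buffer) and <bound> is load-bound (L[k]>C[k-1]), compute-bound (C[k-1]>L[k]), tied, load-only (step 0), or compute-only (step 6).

[0] DMA t0→A (9c) ∥ CU idle ⇒ 9c, clock 9
[1] DMA t1→B (4c) ∥ CU A:t0 (8c) ⇒ 8c, clock 17
[2] DMA t2→A (3c) ∥ CU B:t1 (2c) ⇒ 3c, clock 20
[3] DMA t3→B (6c) ∥ CU A:t2 (9c) ⇒ 9c, clock 29
[4] DMA t4→A (9c) ∥ CU B:t3 (8c) ⇒ 9c, clock 38
[5] DMA t5→B (3c) ∥ CU A:t4 (2c) ⇒ 3c, clock 41
[6] DMA idle ∥ CU B:t5 (7c) ⇒ 7c, clock 48

step 4: A=load:t4 B=compute:t3 [load-bound]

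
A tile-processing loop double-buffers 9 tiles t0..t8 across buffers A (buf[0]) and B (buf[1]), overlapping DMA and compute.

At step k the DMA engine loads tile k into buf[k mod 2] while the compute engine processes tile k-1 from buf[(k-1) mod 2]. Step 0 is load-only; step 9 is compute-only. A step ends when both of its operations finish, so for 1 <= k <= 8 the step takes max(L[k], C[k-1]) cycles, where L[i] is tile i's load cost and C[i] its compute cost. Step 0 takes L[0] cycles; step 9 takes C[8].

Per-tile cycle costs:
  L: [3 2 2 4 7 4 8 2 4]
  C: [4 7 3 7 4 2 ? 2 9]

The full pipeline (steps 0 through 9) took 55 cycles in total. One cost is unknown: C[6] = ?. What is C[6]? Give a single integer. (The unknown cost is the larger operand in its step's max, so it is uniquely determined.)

step 0 → dur = L[0]=3 = 3
step 1 → dur = max(L[1]=2, C[0]=4) = 4
step 2 → dur = max(L[2]=2, C[1]=7) = 7
step 3 → dur = max(L[3]=4, C[2]=3) = 4
step 4 → dur = max(L[4]=7, C[3]=7) = 7
step 5 → dur = max(L[5]=4, C[4]=4) = 4
step 6 → dur = max(L[6]=8, C[5]=2) = 8
step 7 → dur = max(L[7]=2, C[6]=?) = C[6]  (unknown; binding)
step 8 → dur = max(L[8]=4, C[7]=2) = 4
step 9 → dur = C[8]=9 = 9
sum of known step durations = 50
dur[7] = total - known = 55 - 50 = 5
C[6] is the binding max in step 7, so C[6] = dur[7] = 5

C[6] = 5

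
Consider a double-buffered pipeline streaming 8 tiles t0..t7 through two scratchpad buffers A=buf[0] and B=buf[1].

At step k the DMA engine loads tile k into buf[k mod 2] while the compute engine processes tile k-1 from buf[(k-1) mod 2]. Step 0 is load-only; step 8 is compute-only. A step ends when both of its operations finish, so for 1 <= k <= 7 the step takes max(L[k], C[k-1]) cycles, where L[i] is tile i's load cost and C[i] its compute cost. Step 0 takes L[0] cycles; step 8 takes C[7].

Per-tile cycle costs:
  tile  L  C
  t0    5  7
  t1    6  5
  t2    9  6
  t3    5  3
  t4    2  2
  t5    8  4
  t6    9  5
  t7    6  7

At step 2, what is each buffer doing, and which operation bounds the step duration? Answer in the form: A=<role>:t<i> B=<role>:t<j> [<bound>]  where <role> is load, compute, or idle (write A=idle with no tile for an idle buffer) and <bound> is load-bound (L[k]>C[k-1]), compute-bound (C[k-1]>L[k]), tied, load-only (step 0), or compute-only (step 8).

step 2: A=load:t2 B=compute:t1 [load-bound]

step 0: L[0]=5 → dur=5, Σ=5 | A=load:t0 B=idle [load-only]
step 1: L[1]=6 C[0]=7 → dur=7, Σ=12 | A=compute:t0 B=load:t1 [compute-bound]
step 2: L[2]=9 C[1]=5 → dur=9, Σ=21 | A=load:t2 B=compute:t1 [load-bound]
step 3: L[3]=5 C[2]=6 → dur=6, Σ=27 | A=compute:t2 B=load:t3 [compute-bound]
step 4: L[4]=2 C[3]=3 → dur=3, Σ=30 | A=load:t4 B=compute:t3 [compute-bound]
step 5: L[5]=8 C[4]=2 → dur=8, Σ=38 | A=compute:t4 B=load:t5 [load-bound]
step 6: L[6]=9 C[5]=4 → dur=9, Σ=47 | A=load:t6 B=compute:t5 [load-bound]
step 7: L[7]=6 C[6]=5 → dur=6, Σ=53 | A=compute:t6 B=load:t7 [load-bound]
step 8: C[7]=7 → dur=7, Σ=60 | A=idle B=compute:t7 [compute-only]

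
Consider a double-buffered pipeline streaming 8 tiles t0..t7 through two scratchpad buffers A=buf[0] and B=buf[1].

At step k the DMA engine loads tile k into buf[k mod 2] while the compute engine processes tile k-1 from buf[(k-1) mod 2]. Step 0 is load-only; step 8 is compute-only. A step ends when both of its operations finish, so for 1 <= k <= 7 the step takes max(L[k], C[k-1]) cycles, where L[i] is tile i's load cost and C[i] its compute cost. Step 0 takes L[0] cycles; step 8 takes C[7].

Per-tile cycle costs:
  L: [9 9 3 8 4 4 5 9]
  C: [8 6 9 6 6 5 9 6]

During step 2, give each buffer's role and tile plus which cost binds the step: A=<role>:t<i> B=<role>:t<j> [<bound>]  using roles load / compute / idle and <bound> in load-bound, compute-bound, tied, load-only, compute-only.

[0] DMA t0→A (9c) ∥ CU idle ⇒ 9c, clock 9
[1] DMA t1→B (9c) ∥ CU A:t0 (8c) ⇒ 9c, clock 18
[2] DMA t2→A (3c) ∥ CU B:t1 (6c) ⇒ 6c, clock 24
[3] DMA t3→B (8c) ∥ CU A:t2 (9c) ⇒ 9c, clock 33
[4] DMA t4→A (4c) ∥ CU B:t3 (6c) ⇒ 6c, clock 39
[5] DMA t5→B (4c) ∥ CU A:t4 (6c) ⇒ 6c, clock 45
[6] DMA t6→A (5c) ∥ CU B:t5 (5c) ⇒ 5c, clock 50
[7] DMA t7→B (9c) ∥ CU A:t6 (9c) ⇒ 9c, clock 59
[8] DMA idle ∥ CU B:t7 (6c) ⇒ 6c, clock 65

step 2: A=load:t2 B=compute:t1 [compute-bound]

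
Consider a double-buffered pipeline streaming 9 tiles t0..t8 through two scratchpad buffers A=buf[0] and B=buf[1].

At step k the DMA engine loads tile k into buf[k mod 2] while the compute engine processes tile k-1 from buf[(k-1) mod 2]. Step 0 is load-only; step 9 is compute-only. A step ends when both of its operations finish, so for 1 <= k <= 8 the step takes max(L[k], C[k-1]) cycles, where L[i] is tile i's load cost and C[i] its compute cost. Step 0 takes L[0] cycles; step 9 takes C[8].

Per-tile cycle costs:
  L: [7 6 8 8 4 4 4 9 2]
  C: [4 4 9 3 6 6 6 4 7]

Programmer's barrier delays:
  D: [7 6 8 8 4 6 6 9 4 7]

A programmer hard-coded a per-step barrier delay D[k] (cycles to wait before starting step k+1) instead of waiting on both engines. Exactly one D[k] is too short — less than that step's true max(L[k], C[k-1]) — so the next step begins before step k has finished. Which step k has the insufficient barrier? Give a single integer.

hazard at step 3

k=0 barrier L[0]=7→7c, D[0]=7 ok
k=1 barrier max(L[1]=6,C[0]=4)→6c, D[1]=6 ok
k=2 barrier max(L[2]=8,C[1]=4)→8c, D[2]=8 ok
k=3 barrier max(L[3]=8,C[2]=9)→9c, D[3]=8 SHORT
k=4 barrier max(L[4]=4,C[3]=3)→4c, D[4]=4 ok
k=5 barrier max(L[5]=4,C[4]=6)→6c, D[5]=6 ok
k=6 barrier max(L[6]=4,C[5]=6)→6c, D[6]=6 ok
k=7 barrier max(L[7]=9,C[6]=6)→9c, D[7]=9 ok
k=8 barrier max(L[8]=2,C[7]=4)→4c, D[8]=4 ok
k=9 barrier C[8]=7→7c, D[9]=7 ok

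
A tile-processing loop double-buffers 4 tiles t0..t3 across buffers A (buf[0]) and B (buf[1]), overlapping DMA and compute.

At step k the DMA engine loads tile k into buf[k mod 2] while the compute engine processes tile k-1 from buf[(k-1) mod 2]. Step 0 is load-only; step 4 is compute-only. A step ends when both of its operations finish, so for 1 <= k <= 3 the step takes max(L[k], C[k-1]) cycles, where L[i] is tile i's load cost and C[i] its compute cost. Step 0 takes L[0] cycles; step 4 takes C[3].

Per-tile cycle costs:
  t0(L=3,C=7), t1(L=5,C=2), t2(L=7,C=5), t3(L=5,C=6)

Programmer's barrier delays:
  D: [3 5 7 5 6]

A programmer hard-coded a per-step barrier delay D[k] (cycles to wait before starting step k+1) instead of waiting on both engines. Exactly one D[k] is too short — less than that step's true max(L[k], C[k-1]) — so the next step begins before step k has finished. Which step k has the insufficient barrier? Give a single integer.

hazard at step 1

step 0: need L[0]=3 = 3; D[0]=3 ok
step 1: need max(L[1]=5,C[0]=7) = 7; D[1]=5 SHORT
step 2: need max(L[2]=7,C[1]=2) = 7; D[2]=7 ok
step 3: need max(L[3]=5,C[2]=5) = 5; D[3]=5 ok
step 4: need C[3]=6 = 6; D[4]=6 ok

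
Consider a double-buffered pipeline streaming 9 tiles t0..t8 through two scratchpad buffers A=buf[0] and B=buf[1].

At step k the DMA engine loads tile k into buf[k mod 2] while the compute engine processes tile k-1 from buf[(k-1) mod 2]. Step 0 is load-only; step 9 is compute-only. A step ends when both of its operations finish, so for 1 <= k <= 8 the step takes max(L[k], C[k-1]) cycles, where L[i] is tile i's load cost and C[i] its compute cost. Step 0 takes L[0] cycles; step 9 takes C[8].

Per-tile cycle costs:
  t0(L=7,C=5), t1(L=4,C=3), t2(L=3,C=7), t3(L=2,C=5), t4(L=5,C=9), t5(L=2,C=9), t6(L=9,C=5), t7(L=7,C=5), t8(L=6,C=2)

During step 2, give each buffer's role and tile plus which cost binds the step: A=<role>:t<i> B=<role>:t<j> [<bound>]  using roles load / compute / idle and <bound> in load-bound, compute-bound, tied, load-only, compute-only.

[0] DMA t0→A (7c) ∥ CU idle ⇒ 7c, clock 7
[1] DMA t1→B (4c) ∥ CU A:t0 (5c) ⇒ 5c, clock 12
[2] DMA t2→A (3c) ∥ CU B:t1 (3c) ⇒ 3c, clock 15
[3] DMA t3→B (2c) ∥ CU A:t2 (7c) ⇒ 7c, clock 22
[4] DMA t4→A (5c) ∥ CU B:t3 (5c) ⇒ 5c, clock 27
[5] DMA t5→B (2c) ∥ CU A:t4 (9c) ⇒ 9c, clock 36
[6] DMA t6→A (9c) ∥ CU B:t5 (9c) ⇒ 9c, clock 45
[7] DMA t7→B (7c) ∥ CU A:t6 (5c) ⇒ 7c, clock 52
[8] DMA t8→A (6c) ∥ CU B:t7 (5c) ⇒ 6c, clock 58
[9] DMA idle ∥ CU A:t8 (2c) ⇒ 2c, clock 60

step 2: A=load:t2 B=compute:t1 [tied]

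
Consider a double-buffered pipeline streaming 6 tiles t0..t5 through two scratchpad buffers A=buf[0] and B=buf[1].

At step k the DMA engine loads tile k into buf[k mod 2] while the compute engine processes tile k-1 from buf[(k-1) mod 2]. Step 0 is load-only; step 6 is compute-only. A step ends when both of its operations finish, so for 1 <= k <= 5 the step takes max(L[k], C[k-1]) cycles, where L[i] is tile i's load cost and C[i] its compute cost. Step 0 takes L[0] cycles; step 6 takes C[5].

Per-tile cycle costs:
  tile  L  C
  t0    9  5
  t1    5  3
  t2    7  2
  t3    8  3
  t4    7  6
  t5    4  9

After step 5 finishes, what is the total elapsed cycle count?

end_cycle[5] = 42

  0. 9=9c; end=9; A:t0 B:-
  1. max(5,5)=5c; end=14; A:t0 B:t1
  2. max(7,3)=7c; end=21; A:t2 B:t1
  3. max(8,2)=8c; end=29; A:t2 B:t3
  4. max(7,3)=7c; end=36; A:t4 B:t3
  5. max(4,6)=6c; end=42; A:t4 B:t5
  6. 9=9c; end=51; A:t4 B:t5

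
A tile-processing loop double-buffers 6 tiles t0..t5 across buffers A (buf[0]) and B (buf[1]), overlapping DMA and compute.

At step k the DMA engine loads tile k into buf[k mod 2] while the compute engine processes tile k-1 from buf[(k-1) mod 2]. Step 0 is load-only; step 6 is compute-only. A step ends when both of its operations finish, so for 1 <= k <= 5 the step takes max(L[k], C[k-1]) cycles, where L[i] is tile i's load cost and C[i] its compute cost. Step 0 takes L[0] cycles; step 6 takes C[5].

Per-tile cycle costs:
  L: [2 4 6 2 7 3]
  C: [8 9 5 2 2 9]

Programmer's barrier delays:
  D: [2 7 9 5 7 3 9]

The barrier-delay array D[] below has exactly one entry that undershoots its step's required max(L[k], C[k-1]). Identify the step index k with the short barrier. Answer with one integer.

hazard at step 1

[0] required=L[0]=2=2 vs D=2 ok
[1] required=max(L[1]=4,C[0]=8)=8 vs D=7 SHORT
[2] required=max(L[2]=6,C[1]=9)=9 vs D=9 ok
[3] required=max(L[3]=2,C[2]=5)=5 vs D=5 ok
[4] required=max(L[4]=7,C[3]=2)=7 vs D=7 ok
[5] required=max(L[5]=3,C[4]=2)=3 vs D=3 ok
[6] required=C[5]=9=9 vs D=9 ok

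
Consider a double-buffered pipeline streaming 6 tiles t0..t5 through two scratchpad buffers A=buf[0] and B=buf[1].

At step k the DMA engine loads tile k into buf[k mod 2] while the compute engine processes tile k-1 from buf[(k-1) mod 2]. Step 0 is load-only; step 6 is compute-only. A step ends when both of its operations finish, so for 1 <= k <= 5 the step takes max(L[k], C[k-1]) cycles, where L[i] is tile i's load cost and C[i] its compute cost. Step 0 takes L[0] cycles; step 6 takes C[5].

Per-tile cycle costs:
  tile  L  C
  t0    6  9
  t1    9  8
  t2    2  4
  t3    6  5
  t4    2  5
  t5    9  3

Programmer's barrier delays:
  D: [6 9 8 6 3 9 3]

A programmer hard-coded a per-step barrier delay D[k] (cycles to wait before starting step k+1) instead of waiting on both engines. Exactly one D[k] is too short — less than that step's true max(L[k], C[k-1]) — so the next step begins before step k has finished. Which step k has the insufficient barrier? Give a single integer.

k=0 barrier L[0]=6→6c, D[0]=6 ok
k=1 barrier max(L[1]=9,C[0]=9)→9c, D[1]=9 ok
k=2 barrier max(L[2]=2,C[1]=8)→8c, D[2]=8 ok
k=3 barrier max(L[3]=6,C[2]=4)→6c, D[3]=6 ok
k=4 barrier max(L[4]=2,C[3]=5)→5c, D[4]=3 SHORT
k=5 barrier max(L[5]=9,C[4]=5)→9c, D[5]=9 ok
k=6 barrier C[5]=3→3c, D[6]=3 ok

hazard at step 4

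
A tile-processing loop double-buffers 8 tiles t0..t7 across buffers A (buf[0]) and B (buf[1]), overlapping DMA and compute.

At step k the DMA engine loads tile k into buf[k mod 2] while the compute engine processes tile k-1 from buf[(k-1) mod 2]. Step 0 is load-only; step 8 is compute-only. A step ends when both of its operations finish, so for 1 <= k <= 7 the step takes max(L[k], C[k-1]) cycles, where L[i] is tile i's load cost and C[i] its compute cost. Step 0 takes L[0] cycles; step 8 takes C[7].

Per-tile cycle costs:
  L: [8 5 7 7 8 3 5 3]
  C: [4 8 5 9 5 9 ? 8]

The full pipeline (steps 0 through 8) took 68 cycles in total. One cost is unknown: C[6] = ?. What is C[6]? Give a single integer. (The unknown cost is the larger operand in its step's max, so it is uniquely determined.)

C[6] = 9

step 0 → dur = L[0]=8 = 8
step 1 → dur = max(L[1]=5, C[0]=4) = 5
step 2 → dur = max(L[2]=7, C[1]=8) = 8
step 3 → dur = max(L[3]=7, C[2]=5) = 7
step 4 → dur = max(L[4]=8, C[3]=9) = 9
step 5 → dur = max(L[5]=3, C[4]=5) = 5
step 6 → dur = max(L[6]=5, C[5]=9) = 9
step 7 → dur = max(L[7]=3, C[6]=?) = C[6]  (unknown; binding)
step 8 → dur = C[7]=8 = 8
sum of known step durations = 59
dur[7] = total - known = 68 - 59 = 9
C[6] is the binding max in step 7, so C[6] = dur[7] = 9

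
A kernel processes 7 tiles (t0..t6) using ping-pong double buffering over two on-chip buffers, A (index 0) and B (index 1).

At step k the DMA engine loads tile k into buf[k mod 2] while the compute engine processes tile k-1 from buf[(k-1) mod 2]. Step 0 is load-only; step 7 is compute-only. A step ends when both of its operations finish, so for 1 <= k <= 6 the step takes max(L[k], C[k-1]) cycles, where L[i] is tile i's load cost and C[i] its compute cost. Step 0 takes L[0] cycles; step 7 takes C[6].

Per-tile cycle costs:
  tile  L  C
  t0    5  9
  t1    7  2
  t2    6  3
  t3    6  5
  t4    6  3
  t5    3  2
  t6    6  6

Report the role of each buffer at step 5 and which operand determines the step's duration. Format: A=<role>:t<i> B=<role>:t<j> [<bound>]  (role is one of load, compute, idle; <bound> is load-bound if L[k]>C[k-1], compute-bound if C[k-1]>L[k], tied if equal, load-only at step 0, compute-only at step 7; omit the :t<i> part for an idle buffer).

step 5: A=compute:t4 B=load:t5 [tied]

step 0: L[0]=5 → dur=5, Σ=5 | A=load:t0 B=idle [load-only]
step 1: L[1]=7 C[0]=9 → dur=9, Σ=14 | A=compute:t0 B=load:t1 [compute-bound]
step 2: L[2]=6 C[1]=2 → dur=6, Σ=20 | A=load:t2 B=compute:t1 [load-bound]
step 3: L[3]=6 C[2]=3 → dur=6, Σ=26 | A=compute:t2 B=load:t3 [load-bound]
step 4: L[4]=6 C[3]=5 → dur=6, Σ=32 | A=load:t4 B=compute:t3 [load-bound]
step 5: L[5]=3 C[4]=3 → dur=3, Σ=35 | A=compute:t4 B=load:t5 [tied]
step 6: L[6]=6 C[5]=2 → dur=6, Σ=41 | A=load:t6 B=compute:t5 [load-bound]
step 7: C[6]=6 → dur=6, Σ=47 | A=compute:t6 B=idle [compute-only]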